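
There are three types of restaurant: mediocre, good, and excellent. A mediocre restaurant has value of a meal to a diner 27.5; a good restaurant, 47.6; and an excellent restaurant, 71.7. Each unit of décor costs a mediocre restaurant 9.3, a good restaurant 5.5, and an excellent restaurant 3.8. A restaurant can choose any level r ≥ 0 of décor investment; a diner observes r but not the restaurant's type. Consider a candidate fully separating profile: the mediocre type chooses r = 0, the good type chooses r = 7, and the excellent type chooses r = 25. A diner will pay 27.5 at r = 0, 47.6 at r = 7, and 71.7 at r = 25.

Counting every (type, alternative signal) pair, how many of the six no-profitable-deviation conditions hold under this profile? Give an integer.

3

Good (own payoff 47.6 − 5.5×7 = 9.1): to r=0 gives 27.5 → profitable ✗; to r=25 gives 71.7 − 5.5×25 = -65.8 → no gain ✓.
Mediocre (own payoff 27.5): to r=7 gives 47.6 − 9.3×7 = -17.5 → no gain ✓; to r=25 gives 71.7 − 9.3×25 = -160.8 → no gain ✓.
Excellent (own payoff 71.7 − 3.8×25 = -23.3): to r=0 gives 27.5 → profitable ✗; to r=7 gives 47.6 − 3.8×7 = 21 → profitable ✗.
3 of the 6 constraints hold; not an equilibrium.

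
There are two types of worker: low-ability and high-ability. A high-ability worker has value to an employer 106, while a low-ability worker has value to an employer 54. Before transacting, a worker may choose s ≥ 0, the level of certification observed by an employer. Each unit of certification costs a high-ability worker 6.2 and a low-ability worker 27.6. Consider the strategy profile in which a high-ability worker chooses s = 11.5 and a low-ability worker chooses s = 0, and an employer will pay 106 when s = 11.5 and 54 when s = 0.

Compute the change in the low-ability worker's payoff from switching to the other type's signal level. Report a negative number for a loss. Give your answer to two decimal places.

-265.40

Playing s = 0 the low-ability worker receives 54.
Deviating to s = 11.5 brings payment 106 at cost 27.6 × 11.5 = 317.4, netting -211.4.
Gain from deviating: -211.4 − 54 = -265.40.
The gain is negative, so the low-ability type's incentive-compatibility constraint is satisfied.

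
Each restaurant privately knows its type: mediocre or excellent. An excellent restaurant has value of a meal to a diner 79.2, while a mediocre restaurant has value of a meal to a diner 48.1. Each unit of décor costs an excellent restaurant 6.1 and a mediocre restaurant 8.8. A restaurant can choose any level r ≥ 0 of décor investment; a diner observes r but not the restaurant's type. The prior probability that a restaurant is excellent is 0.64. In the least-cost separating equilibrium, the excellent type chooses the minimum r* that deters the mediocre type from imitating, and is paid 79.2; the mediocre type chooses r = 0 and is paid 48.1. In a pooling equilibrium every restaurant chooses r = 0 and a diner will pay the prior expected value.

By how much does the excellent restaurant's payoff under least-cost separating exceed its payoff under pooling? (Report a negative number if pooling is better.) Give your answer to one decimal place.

Least-cost separating signal: r* solves 48.1 = 79.2 − 8.8·r*, so r* = (79.2 − 48.1)/8.8 ≈ 3.5341.
Excellent type's separating payoff: 79.2 − 6.1 × r* = 79.2 − 6.1 × (79.2 − 48.1)/8.8 = 79.2 − 189.71/8.8 ≈ 57.642.
Pooling payoff: 0.64 × 79.2 + 0.36 × 48.1 = 68.004.
Difference: 57.642 − 68.004 = -10.362, i.e. -10.4 to one decimal place.
The excellent type would prefer the pooling outcome.

-10.4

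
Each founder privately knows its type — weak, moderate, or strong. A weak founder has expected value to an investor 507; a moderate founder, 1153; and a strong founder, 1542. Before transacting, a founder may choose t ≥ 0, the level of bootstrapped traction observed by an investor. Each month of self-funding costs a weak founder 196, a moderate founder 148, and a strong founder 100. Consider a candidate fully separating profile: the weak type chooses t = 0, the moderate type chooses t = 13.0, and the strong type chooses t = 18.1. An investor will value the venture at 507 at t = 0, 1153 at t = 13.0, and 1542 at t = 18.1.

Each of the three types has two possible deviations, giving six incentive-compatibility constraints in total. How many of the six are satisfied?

Moderate (own payoff 1153 − 148×13.0 = -771): to t=0 gives 507 → profitable ✗; to t=18.1 gives 1542 − 148×18.1 = -1136.8 → no gain ✓.
Strong (own payoff 1542 − 100×18.1 = -268): to t=0 gives 507 → profitable ✗; to t=13.0 gives 1153 − 100×13.0 = -147 → profitable ✗.
Weak (own payoff 507): to t=13.0 gives 1153 − 196×13.0 = -1395 → no gain ✓; to t=18.1 gives 1542 − 196×18.1 = -2005.6 → no gain ✓.
3 of the 6 constraints hold; not an equilibrium.

3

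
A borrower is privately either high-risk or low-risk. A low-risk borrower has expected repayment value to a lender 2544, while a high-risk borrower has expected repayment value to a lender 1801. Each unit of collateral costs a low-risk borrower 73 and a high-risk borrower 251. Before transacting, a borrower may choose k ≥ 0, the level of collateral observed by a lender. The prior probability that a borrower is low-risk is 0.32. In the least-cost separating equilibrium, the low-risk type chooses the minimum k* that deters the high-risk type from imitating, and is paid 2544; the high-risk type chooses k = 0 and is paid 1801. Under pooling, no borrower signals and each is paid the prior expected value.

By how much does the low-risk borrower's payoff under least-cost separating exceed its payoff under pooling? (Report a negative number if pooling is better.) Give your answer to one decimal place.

Least-cost separating signal: k* solves 1801 = 2544 − 251·k*, so k* = (2544 − 1801)/251 ≈ 2.9602.
Low-risk type's separating payoff: 2544 − 73 × k* = 2544 − 73 × (2544 − 1801)/251 = 2544 − 54239/251 ≈ 2327.908.
Pooling payoff: 0.32 × 2544 + 0.68 × 1801 = 2038.76.
Difference: 2327.908 − 2038.76 = 289.148, i.e. 289.1 to one decimal place.
The low-risk type prefers to separate.

289.1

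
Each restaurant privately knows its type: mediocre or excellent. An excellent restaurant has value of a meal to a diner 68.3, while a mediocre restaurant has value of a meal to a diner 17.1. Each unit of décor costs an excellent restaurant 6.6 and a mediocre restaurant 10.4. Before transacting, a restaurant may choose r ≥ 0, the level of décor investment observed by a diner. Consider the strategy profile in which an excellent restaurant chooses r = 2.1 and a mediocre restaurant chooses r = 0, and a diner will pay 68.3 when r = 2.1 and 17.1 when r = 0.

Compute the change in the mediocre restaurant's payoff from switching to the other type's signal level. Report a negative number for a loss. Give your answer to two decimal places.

Playing r = 0 the mediocre restaurant receives 17.1.
Deviating to r = 2.1 brings payment 68.3 at cost 10.4 × 2.1 = 21.84, netting 46.46.
Gain from deviating: 46.46 − 17.1 = 29.36.
The gain is positive, so the mediocre type's incentive-compatibility constraint is violated — this profile is not a separating equilibrium.

29.36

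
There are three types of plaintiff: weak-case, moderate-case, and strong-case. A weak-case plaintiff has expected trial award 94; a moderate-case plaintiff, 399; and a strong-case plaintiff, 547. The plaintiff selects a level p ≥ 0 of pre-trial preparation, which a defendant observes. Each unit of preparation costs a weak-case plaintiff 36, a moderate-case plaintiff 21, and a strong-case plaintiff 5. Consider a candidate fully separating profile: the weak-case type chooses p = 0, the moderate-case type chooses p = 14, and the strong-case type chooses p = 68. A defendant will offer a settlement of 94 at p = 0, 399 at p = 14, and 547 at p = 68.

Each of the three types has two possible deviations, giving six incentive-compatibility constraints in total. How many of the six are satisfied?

5

Moderate-case (own payoff 399 − 21×14 = 105): to p=0 gives 94 → no gain ✓; to p=68 gives 547 − 21×68 = -881 → no gain ✓.
Strong-case (own payoff 547 − 5×68 = 207): to p=0 gives 94 → no gain ✓; to p=14 gives 399 − 5×14 = 329 → profitable ✗.
Weak-case (own payoff 94): to p=14 gives 399 − 36×14 = -105 → no gain ✓; to p=68 gives 547 − 36×68 = -1901 → no gain ✓.
5 of the 6 constraints hold; not an equilibrium.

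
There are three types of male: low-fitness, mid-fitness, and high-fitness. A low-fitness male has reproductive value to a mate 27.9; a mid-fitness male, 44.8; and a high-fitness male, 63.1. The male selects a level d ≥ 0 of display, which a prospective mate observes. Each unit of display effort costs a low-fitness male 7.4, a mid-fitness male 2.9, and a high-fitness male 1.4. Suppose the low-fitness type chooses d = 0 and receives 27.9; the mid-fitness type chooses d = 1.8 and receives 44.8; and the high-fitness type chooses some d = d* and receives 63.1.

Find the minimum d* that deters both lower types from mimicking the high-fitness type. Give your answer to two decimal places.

8.11

Mid-fitness type (on-path payoff 44.8 − 2.9×1.8 = 39.58) won't mimic when 39.58 ≥ 63.1 − 2.9·d*, i.e. d* ≥ 8.11.
Low-fitness type (on-path payoff 27.9) won't mimic when 27.9 ≥ 63.1 − 7.4·d*, i.e. d* ≥ 4.76.
Both must hold, so d* = max(4.76, 8.11) = 8.11. The mid-fitness type's constraint binds.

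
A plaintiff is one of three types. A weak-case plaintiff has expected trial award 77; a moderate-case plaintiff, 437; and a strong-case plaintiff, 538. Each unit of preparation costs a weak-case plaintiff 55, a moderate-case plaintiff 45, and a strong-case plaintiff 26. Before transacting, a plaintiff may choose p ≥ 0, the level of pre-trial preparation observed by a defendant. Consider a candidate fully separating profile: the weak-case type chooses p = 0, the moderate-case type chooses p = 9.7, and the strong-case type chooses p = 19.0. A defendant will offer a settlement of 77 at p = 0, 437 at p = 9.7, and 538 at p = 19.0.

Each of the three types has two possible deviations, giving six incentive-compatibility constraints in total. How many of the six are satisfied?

3

Moderate-case (own payoff 437 − 45×9.7 = 0.5): to p=0 gives 77 → profitable ✗; to p=19.0 gives 538 − 45×19.0 = -317 → no gain ✓.
Strong-case (own payoff 538 − 26×19.0 = 44): to p=0 gives 77 → profitable ✗; to p=9.7 gives 437 − 26×9.7 = 184.8 → profitable ✗.
Weak-case (own payoff 77): to p=9.7 gives 437 − 55×9.7 = -96.5 → no gain ✓; to p=19.0 gives 538 − 55×19.0 = -507 → no gain ✓.
3 of the 6 constraints hold; not an equilibrium.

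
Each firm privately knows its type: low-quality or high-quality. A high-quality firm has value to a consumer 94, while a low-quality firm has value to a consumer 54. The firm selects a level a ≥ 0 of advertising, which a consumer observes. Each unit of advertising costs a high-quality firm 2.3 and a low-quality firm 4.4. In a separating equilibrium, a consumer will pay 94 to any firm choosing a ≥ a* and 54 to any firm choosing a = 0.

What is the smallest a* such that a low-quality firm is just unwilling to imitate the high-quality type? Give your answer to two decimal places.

A low-quality firm choosing a = 0 receives 54.
Imitating at a* instead would pay 94 at cost 4.4·a*, netting 94 − 4.4·a*.
Indifference: 54 = 94 − 4.4·a*, so a* = (94 − 54) / 4.4 ≈ 9.09.
At a* the low-quality type's incentive constraint just binds; the high-quality type strictly prefers a* since its per-unit cost is lower.

9.09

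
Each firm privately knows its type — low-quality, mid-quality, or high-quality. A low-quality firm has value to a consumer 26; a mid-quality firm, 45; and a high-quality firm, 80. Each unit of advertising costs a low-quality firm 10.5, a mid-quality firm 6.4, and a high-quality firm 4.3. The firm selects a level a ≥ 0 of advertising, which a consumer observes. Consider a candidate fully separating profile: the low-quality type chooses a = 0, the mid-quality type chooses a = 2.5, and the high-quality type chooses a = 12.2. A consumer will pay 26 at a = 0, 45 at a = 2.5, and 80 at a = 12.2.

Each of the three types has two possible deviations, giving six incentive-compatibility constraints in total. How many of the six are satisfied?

Low-quality (own payoff 26): to a=2.5 gives 45 − 10.5×2.5 = 18.75 → no gain ✓; to a=12.2 gives 80 − 10.5×12.2 = -48.1 → no gain ✓.
High-quality (own payoff 80 − 4.3×12.2 = 27.54): to a=0 gives 26 → no gain ✓; to a=2.5 gives 45 − 4.3×2.5 = 34.25 → profitable ✗.
Mid-quality (own payoff 45 − 6.4×2.5 = 29): to a=0 gives 26 → no gain ✓; to a=12.2 gives 80 − 6.4×12.2 = 1.92 → no gain ✓.
5 of the 6 constraints hold; not an equilibrium.

5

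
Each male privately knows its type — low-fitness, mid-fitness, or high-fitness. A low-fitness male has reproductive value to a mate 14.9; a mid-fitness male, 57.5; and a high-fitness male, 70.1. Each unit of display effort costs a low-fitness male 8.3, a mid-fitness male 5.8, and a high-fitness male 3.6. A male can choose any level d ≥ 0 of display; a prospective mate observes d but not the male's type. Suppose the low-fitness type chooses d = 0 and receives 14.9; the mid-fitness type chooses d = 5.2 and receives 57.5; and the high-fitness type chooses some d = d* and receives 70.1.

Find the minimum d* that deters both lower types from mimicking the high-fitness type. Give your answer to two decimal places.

Low-fitness type (on-path payoff 14.9) won't mimic when 14.9 ≥ 70.1 − 8.3·d*, i.e. d* ≥ 6.65.
Mid-fitness type (on-path payoff 57.5 − 5.8×5.2 = 27.34) won't mimic when 27.34 ≥ 70.1 − 5.8·d*, i.e. d* ≥ 7.37.
Both must hold, so d* = max(6.65, 7.37) = 7.37. The mid-fitness type's constraint binds.

7.37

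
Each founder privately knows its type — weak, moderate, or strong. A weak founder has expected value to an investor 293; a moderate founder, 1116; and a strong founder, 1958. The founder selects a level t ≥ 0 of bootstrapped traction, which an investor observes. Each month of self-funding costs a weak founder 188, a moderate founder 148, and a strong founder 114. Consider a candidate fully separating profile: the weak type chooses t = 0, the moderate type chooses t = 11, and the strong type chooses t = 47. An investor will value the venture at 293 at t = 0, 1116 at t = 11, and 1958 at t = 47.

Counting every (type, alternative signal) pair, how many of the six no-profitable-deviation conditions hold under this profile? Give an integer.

Weak (own payoff 293): to t=11 gives 1116 − 188×11 = -952 → no gain ✓; to t=47 gives 1958 − 188×47 = -6878 → no gain ✓.
Strong (own payoff 1958 − 114×47 = -3400): to t=0 gives 293 → profitable ✗; to t=11 gives 1116 − 114×11 = -138 → profitable ✗.
Moderate (own payoff 1116 − 148×11 = -512): to t=0 gives 293 → profitable ✗; to t=47 gives 1958 − 148×47 = -4998 → no gain ✓.
3 of the 6 constraints hold; not an equilibrium.

3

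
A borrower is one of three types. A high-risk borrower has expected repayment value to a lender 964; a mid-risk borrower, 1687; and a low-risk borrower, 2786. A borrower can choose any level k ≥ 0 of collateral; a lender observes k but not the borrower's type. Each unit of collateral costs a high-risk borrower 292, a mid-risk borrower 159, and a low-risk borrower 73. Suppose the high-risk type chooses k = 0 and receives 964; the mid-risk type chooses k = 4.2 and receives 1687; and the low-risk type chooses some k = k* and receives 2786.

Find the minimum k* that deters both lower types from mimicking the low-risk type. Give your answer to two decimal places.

11.11

Mid-risk type (on-path payoff 1687 − 159×4.2 = 1019.2) won't mimic when 1019.2 ≥ 2786 − 159·k*, i.e. k* ≥ 11.11.
High-risk type (on-path payoff 964) won't mimic when 964 ≥ 2786 − 292·k*, i.e. k* ≥ 6.24.
Both must hold, so k* = max(6.24, 11.11) = 11.11. The mid-risk type's constraint binds.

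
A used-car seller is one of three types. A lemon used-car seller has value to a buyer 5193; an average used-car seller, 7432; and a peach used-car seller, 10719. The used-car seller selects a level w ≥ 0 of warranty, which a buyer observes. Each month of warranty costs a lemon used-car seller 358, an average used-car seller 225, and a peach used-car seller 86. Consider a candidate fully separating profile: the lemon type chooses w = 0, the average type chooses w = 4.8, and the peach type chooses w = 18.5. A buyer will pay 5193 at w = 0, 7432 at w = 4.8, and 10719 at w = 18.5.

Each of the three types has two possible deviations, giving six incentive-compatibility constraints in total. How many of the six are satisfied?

Lemon (own payoff 5193): to w=4.8 gives 7432 − 358×4.8 = 5713.6 → profitable ✗; to w=18.5 gives 10719 − 358×18.5 = 4096 → no gain ✓.
Peach (own payoff 10719 − 86×18.5 = 9128): to w=0 gives 5193 → no gain ✓; to w=4.8 gives 7432 − 86×4.8 = 7019.2 → no gain ✓.
Average (own payoff 7432 − 225×4.8 = 6352): to w=0 gives 5193 → no gain ✓; to w=18.5 gives 10719 − 225×18.5 = 6556.5 → profitable ✗.
4 of the 6 constraints hold; not an equilibrium.

4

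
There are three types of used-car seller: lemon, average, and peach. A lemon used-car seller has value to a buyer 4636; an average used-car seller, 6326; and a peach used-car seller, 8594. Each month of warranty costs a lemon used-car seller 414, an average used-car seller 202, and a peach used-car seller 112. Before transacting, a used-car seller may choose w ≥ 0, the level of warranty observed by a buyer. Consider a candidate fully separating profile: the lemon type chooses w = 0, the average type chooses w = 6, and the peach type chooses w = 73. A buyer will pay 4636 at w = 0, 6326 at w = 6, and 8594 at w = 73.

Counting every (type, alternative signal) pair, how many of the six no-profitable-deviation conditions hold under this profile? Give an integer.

Average (own payoff 6326 − 202×6 = 5114): to w=0 gives 4636 → no gain ✓; to w=73 gives 8594 − 202×73 = -6152 → no gain ✓.
Lemon (own payoff 4636): to w=6 gives 6326 − 414×6 = 3842 → no gain ✓; to w=73 gives 8594 − 414×73 = -21628 → no gain ✓.
Peach (own payoff 8594 − 112×73 = 418): to w=0 gives 4636 → profitable ✗; to w=6 gives 6326 − 112×6 = 5654 → profitable ✗.
4 of the 6 constraints hold; not an equilibrium.

4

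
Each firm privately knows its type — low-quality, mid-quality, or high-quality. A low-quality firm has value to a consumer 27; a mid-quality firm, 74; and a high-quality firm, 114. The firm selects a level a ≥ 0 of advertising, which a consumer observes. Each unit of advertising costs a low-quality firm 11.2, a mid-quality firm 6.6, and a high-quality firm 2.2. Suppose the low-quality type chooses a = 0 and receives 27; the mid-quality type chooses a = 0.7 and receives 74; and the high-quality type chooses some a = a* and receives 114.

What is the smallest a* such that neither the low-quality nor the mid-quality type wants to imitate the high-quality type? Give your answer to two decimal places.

Low-quality type (on-path payoff 27) won't mimic when 27 ≥ 114 − 11.2·a*, i.e. a* ≥ 7.77.
Mid-quality type (on-path payoff 74 − 6.6×0.7 = 69.38) won't mimic when 69.38 ≥ 114 − 6.6·a*, i.e. a* ≥ 6.76.
Both must hold, so a* = max(7.77, 6.76) = 7.77. The low-quality type's constraint binds.

7.77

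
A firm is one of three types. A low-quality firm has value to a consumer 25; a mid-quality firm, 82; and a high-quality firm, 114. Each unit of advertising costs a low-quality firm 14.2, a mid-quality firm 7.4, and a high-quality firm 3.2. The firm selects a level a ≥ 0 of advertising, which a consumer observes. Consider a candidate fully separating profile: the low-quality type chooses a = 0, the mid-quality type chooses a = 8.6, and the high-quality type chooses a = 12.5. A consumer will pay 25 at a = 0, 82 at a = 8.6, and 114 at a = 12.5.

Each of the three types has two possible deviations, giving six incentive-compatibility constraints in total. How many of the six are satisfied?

Low-quality (own payoff 25): to a=8.6 gives 82 − 14.2×8.6 = -40.12 → no gain ✓; to a=12.5 gives 114 − 14.2×12.5 = -63.5 → no gain ✓.
High-quality (own payoff 114 − 3.2×12.5 = 74): to a=0 gives 25 → no gain ✓; to a=8.6 gives 82 − 3.2×8.6 = 54.48 → no gain ✓.
Mid-quality (own payoff 82 − 7.4×8.6 = 18.36): to a=0 gives 25 → profitable ✗; to a=12.5 gives 114 − 7.4×12.5 = 21.5 → profitable ✗.
4 of the 6 constraints hold; not an equilibrium.

4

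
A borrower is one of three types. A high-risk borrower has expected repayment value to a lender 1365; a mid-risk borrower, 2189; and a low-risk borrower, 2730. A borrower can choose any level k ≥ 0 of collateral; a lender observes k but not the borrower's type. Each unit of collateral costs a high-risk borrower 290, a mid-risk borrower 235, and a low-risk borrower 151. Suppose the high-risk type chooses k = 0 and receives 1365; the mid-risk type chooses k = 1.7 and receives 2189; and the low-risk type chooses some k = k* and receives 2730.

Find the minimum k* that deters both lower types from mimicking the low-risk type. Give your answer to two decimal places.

4.71

Mid-risk type (on-path payoff 2189 − 235×1.7 = 1789.5) won't mimic when 1789.5 ≥ 2730 − 235·k*, i.e. k* ≥ 4.00.
High-risk type (on-path payoff 1365) won't mimic when 1365 ≥ 2730 − 290·k*, i.e. k* ≥ 4.71.
Both must hold, so k* = max(4.71, 4.00) = 4.71. The high-risk type's constraint binds.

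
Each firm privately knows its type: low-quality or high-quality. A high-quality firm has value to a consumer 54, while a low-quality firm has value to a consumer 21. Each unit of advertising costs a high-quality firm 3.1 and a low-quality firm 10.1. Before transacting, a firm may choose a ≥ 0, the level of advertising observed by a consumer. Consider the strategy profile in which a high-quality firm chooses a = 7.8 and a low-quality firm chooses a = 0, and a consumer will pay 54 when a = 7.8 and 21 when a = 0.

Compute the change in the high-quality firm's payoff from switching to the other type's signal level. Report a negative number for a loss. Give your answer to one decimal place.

-8.8

Playing a = 7.8 the high-quality firm receives 54 − 3.1 × 7.8 = 29.82.
Deviating to a = 0 yields 21 instead.
Gain from deviating: 21 − 29.82 = -8.82, i.e. -8.8 to one decimal place.
The gain is negative, so the high-quality type's incentive-compatibility constraint is satisfied.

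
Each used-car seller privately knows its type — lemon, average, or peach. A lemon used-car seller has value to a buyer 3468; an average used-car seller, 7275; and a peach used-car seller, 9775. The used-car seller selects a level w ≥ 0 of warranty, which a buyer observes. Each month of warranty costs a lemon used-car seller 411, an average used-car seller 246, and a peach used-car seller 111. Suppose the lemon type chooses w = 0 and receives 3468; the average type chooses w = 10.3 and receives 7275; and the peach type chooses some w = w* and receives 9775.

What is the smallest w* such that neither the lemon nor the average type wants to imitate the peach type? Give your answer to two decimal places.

20.46

Lemon type (on-path payoff 3468) won't mimic when 3468 ≥ 9775 − 411·w*, i.e. w* ≥ 15.35.
Average type (on-path payoff 7275 − 246×10.3 = 4741.2) won't mimic when 4741.2 ≥ 9775 − 246·w*, i.e. w* ≥ 20.46.
Both must hold, so w* = max(15.35, 20.46) = 20.46. The average type's constraint binds.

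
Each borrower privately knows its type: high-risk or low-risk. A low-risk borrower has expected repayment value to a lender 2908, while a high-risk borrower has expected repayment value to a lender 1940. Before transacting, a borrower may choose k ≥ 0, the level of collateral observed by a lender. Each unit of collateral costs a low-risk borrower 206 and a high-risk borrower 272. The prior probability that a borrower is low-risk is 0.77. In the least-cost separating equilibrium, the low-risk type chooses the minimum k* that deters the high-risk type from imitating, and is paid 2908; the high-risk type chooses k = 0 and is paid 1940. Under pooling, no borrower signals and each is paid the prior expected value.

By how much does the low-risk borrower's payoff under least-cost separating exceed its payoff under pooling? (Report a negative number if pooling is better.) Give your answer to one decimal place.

-510.5

Least-cost separating signal: k* solves 1940 = 2908 − 272·k*, so k* = (2908 − 1940)/272 ≈ 3.5588.
Low-risk type's separating payoff: 2908 − 206 × k* = 2908 − 206 × (2908 − 1940)/272 = 2908 − 199408/272 ≈ 2174.882.
Pooling payoff: 0.77 × 2908 + 0.23 × 1940 = 2685.36.
Difference: 2174.882 − 2685.36 = -510.478, i.e. -510.5 to one decimal place.
The low-risk type would prefer the pooling outcome.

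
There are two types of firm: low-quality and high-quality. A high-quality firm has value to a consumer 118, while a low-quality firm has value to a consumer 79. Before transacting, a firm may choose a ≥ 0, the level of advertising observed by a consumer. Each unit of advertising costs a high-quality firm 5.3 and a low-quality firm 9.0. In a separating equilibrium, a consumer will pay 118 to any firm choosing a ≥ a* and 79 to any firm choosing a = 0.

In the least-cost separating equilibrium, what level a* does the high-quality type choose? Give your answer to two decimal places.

A low-quality firm choosing a = 0 receives 79.
Imitating at a* instead would pay 118 at cost 9.0·a*, netting 118 − 9.0·a*.
Indifference: 79 = 118 − 9.0·a*, so a* = (118 − 79) / 9.0 ≈ 4.33.
This is the low-quality type's binding incentive-compatibility constraint; any a ≥ 4.33 sustains separation on that side.

4.33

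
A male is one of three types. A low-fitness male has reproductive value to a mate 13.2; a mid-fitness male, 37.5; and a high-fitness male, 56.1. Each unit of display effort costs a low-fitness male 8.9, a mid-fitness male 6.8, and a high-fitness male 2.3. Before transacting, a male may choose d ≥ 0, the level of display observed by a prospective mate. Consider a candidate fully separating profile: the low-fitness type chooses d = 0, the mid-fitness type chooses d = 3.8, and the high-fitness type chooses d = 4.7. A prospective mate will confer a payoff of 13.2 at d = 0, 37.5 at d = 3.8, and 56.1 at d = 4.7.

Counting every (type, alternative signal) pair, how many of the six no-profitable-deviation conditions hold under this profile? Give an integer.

3

Mid-fitness (own payoff 37.5 − 6.8×3.8 = 11.66): to d=0 gives 13.2 → profitable ✗; to d=4.7 gives 56.1 − 6.8×4.7 = 24.14 → profitable ✗.
High-fitness (own payoff 56.1 − 2.3×4.7 = 45.29): to d=0 gives 13.2 → no gain ✓; to d=3.8 gives 37.5 − 2.3×3.8 = 28.76 → no gain ✓.
Low-fitness (own payoff 13.2): to d=3.8 gives 37.5 − 8.9×3.8 = 3.68 → no gain ✓; to d=4.7 gives 56.1 − 8.9×4.7 = 14.27 → profitable ✗.
3 of the 6 constraints hold; not an equilibrium.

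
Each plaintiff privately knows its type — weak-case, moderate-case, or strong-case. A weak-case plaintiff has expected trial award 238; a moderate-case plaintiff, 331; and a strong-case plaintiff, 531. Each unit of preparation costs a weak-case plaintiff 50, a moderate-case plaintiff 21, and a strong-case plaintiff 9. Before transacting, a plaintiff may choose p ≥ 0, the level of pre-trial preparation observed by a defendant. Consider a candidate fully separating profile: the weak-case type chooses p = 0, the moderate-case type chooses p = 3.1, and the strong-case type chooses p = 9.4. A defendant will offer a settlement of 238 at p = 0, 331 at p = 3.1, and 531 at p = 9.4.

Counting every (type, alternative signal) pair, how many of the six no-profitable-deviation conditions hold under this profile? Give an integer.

Weak-case (own payoff 238): to p=3.1 gives 331 − 50×3.1 = 176 → no gain ✓; to p=9.4 gives 531 − 50×9.4 = 61 → no gain ✓.
Moderate-case (own payoff 331 − 21×3.1 = 265.9): to p=0 gives 238 → no gain ✓; to p=9.4 gives 531 − 21×9.4 = 333.6 → profitable ✗.
Strong-case (own payoff 531 − 9×9.4 = 446.4): to p=0 gives 238 → no gain ✓; to p=3.1 gives 331 − 9×3.1 = 303.1 → no gain ✓.
5 of the 6 constraints hold; not an equilibrium.

5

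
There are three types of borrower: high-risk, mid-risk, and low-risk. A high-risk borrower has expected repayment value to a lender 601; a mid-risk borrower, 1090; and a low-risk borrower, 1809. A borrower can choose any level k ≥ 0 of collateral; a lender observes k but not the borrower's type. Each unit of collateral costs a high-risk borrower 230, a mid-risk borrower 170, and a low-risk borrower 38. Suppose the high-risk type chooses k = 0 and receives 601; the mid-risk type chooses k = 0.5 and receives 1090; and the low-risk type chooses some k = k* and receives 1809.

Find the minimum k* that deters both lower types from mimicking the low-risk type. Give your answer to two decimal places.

5.25

Mid-risk type (on-path payoff 1090 − 170×0.5 = 1005) won't mimic when 1005 ≥ 1809 − 170·k*, i.e. k* ≥ 4.73.
High-risk type (on-path payoff 601) won't mimic when 601 ≥ 1809 − 230·k*, i.e. k* ≥ 5.25.
Both must hold, so k* = max(5.25, 4.73) = 5.25. The high-risk type's constraint binds.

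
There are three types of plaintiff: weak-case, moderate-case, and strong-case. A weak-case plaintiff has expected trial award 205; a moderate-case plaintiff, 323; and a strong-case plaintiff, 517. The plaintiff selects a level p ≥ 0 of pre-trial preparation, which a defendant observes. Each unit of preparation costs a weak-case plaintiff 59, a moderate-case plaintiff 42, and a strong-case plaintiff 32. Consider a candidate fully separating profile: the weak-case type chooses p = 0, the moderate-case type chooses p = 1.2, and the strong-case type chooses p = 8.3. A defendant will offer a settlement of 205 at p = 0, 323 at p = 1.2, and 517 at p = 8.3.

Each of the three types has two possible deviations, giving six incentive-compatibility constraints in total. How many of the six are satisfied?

Strong-case (own payoff 517 − 32×8.3 = 251.4): to p=0 gives 205 → no gain ✓; to p=1.2 gives 323 − 32×1.2 = 284.6 → profitable ✗.
Moderate-case (own payoff 323 − 42×1.2 = 272.6): to p=0 gives 205 → no gain ✓; to p=8.3 gives 517 − 42×8.3 = 168.4 → no gain ✓.
Weak-case (own payoff 205): to p=1.2 gives 323 − 59×1.2 = 252.2 → profitable ✗; to p=8.3 gives 517 − 59×8.3 = 27.3 → no gain ✓.
4 of the 6 constraints hold; not an equilibrium.

4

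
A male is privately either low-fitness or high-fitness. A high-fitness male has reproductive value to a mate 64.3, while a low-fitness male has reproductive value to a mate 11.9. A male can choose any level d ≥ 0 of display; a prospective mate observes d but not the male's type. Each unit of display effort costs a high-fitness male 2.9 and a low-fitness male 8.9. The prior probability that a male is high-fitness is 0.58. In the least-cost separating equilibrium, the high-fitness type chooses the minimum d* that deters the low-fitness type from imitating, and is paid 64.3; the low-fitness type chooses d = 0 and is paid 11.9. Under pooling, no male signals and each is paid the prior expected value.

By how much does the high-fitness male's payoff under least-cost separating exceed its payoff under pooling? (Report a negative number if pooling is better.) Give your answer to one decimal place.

4.9

Least-cost separating signal: d* solves 11.9 = 64.3 − 8.9·d*, so d* = (64.3 − 11.9)/8.9 ≈ 5.8876.
High-fitness type's separating payoff: 64.3 − 2.9 × d* = 64.3 − 2.9 × (64.3 − 11.9)/8.9 = 64.3 − 151.96/8.9 ≈ 47.226.
Pooling payoff: 0.58 × 64.3 + 0.42 × 11.9 = 42.292.
Difference: 47.226 − 42.292 = 4.934, i.e. 4.9 to one decimal place.
The high-fitness type prefers to separate.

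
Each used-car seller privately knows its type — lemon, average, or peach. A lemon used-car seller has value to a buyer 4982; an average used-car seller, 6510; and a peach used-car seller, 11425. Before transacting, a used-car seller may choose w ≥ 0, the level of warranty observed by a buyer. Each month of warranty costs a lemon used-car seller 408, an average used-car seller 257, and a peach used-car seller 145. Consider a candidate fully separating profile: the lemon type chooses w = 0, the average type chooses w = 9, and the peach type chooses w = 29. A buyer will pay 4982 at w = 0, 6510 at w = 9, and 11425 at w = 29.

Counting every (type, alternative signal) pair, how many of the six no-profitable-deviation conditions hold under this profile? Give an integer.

Average (own payoff 6510 − 257×9 = 4197): to w=0 gives 4982 → profitable ✗; to w=29 gives 11425 − 257×29 = 3972 → no gain ✓.
Peach (own payoff 11425 − 145×29 = 7220): to w=0 gives 4982 → no gain ✓; to w=9 gives 6510 − 145×9 = 5205 → no gain ✓.
Lemon (own payoff 4982): to w=9 gives 6510 − 408×9 = 2838 → no gain ✓; to w=29 gives 11425 − 408×29 = -407 → no gain ✓.
5 of the 6 constraints hold; not an equilibrium.

5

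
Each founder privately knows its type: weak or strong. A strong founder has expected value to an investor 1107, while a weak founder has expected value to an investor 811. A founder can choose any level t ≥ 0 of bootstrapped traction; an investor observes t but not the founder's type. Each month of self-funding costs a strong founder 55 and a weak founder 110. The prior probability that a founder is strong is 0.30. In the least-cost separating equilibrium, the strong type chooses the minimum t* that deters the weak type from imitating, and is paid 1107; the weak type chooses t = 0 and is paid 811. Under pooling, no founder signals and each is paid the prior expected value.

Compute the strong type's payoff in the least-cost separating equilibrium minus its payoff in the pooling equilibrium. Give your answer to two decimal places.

Least-cost separating signal: t* solves 811 = 1107 − 110·t*, so t* = (1107 − 811)/110 ≈ 2.6909.
Strong type's separating payoff: 1107 − 55 × t* = 1107 − 55 × (1107 − 811)/110 = 1107 − 16280/110 = 959.
Pooling payoff: 0.30 × 1107 + 0.70 × 811 = 899.8.
Difference: 959 − 899.8 = 59.20.
The strong type prefers to separate.

59.20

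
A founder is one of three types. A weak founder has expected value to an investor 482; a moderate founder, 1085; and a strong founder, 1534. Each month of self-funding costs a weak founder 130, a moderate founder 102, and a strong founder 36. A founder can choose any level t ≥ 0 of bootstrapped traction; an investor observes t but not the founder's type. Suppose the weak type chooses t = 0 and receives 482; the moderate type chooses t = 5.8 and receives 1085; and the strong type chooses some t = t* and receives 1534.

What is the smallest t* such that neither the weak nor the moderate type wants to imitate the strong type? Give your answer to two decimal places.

Weak type (on-path payoff 482) won't mimic when 482 ≥ 1534 − 130·t*, i.e. t* ≥ 8.09.
Moderate type (on-path payoff 1085 − 102×5.8 = 493.4) won't mimic when 493.4 ≥ 1534 − 102·t*, i.e. t* ≥ 10.20.
Both must hold, so t* = max(8.09, 10.20) = 10.20. The moderate type's constraint binds.

10.20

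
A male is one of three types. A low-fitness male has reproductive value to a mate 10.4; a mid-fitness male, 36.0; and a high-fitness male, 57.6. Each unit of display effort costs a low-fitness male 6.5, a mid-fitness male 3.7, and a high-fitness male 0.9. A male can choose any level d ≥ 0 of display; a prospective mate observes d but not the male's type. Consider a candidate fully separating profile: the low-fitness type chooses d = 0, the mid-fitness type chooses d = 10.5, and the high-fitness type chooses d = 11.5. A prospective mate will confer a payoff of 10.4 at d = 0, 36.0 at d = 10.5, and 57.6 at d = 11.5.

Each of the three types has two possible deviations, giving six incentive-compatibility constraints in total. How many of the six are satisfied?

4

High-fitness (own payoff 57.6 − 0.9×11.5 = 47.25): to d=0 gives 10.4 → no gain ✓; to d=10.5 gives 36.0 − 0.9×10.5 = 26.55 → no gain ✓.
Mid-fitness (own payoff 36.0 − 3.7×10.5 = -2.85): to d=0 gives 10.4 → profitable ✗; to d=11.5 gives 57.6 − 3.7×11.5 = 15.05 → profitable ✗.
Low-fitness (own payoff 10.4): to d=10.5 gives 36.0 − 6.5×10.5 = -32.25 → no gain ✓; to d=11.5 gives 57.6 − 6.5×11.5 = -17.15 → no gain ✓.
4 of the 6 constraints hold; not an equilibrium.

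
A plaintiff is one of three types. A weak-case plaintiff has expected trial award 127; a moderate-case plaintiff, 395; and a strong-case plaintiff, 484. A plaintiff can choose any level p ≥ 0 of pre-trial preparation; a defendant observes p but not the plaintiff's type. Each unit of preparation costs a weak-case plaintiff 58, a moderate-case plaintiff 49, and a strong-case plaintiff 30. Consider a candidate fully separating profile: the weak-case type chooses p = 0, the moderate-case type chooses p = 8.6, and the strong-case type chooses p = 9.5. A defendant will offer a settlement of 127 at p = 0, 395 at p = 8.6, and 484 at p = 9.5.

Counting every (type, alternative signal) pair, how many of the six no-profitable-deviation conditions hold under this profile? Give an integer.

Weak-case (own payoff 127): to p=8.6 gives 395 − 58×8.6 = -103.8 → no gain ✓; to p=9.5 gives 484 − 58×9.5 = -67 → no gain ✓.
Moderate-case (own payoff 395 − 49×8.6 = -26.4): to p=0 gives 127 → profitable ✗; to p=9.5 gives 484 − 49×9.5 = 18.5 → profitable ✗.
Strong-case (own payoff 484 − 30×9.5 = 199): to p=0 gives 127 → no gain ✓; to p=8.6 gives 395 − 30×8.6 = 137 → no gain ✓.
4 of the 6 constraints hold; not an equilibrium.

4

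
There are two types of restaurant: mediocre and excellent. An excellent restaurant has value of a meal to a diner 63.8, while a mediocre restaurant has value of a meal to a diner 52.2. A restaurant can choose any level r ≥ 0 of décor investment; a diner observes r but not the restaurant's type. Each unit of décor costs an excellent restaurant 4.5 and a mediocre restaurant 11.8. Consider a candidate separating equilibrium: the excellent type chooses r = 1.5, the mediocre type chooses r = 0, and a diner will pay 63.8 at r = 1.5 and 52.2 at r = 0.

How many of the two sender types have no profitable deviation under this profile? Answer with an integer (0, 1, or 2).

2

Excellent type: signal → 63.8 − 4.5 × 1.5 = 57.05; deviate to 0 → 52.2. IC holds (57.05 ≥ 52.2).
Mediocre type: stay at 0 → 52.2; mimic → 63.8 − 11.8 × 1.5 = 46.1. IC holds (52.2 ≥ 46.1).
2 of 2 constraints hold, so this is a separating equilibrium.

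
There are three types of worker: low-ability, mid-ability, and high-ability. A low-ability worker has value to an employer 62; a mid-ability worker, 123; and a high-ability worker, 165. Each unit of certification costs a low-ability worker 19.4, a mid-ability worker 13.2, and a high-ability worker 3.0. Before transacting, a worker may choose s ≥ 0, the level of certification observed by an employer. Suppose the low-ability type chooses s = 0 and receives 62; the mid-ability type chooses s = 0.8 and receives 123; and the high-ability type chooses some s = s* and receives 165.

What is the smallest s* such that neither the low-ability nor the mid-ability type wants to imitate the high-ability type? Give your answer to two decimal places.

Low-ability type (on-path payoff 62) won't mimic when 62 ≥ 165 − 19.4·s*, i.e. s* ≥ 5.31.
Mid-ability type (on-path payoff 123 − 13.2×0.8 = 112.44) won't mimic when 112.44 ≥ 165 − 13.2·s*, i.e. s* ≥ 3.98.
Both must hold, so s* = max(5.31, 3.98) = 5.31. The low-ability type's constraint binds.

5.31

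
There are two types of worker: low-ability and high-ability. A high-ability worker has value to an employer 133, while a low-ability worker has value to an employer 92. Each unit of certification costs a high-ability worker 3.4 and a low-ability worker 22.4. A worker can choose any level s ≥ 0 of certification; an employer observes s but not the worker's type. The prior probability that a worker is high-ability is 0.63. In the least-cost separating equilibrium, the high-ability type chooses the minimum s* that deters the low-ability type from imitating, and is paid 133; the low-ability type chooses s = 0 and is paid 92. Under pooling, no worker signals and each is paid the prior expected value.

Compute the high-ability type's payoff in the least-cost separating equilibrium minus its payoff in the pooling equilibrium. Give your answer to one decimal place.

8.9

Least-cost separating signal: s* solves 92 = 133 − 22.4·s*, so s* = (133 − 92)/22.4 ≈ 1.8304.
High-ability type's separating payoff: 133 − 3.4 × s* = 133 − 3.4 × (133 − 92)/22.4 = 133 − 139.4/22.4 ≈ 126.777.
Pooling payoff: 0.63 × 133 + 0.37 × 92 = 117.83.
Difference: 126.777 − 117.83 = 8.947, i.e. 8.9 to one decimal place.
The high-ability type prefers to separate.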